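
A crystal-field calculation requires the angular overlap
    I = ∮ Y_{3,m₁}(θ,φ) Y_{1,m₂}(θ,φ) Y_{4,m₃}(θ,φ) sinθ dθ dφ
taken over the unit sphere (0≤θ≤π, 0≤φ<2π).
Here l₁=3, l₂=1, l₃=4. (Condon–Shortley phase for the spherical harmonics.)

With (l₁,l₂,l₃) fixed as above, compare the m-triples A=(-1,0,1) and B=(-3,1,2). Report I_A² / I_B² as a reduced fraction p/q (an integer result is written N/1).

15/1

Shared (l₁,l₂,l₃)=(3,1,4): N and (l;000)² cancel in I_A²/I_B².
A: Δ = 0!·6!·2!/9! = 1/252; Racah Σ t=0..0: t=0:+1/48 = 1/48; ⇒ 3j(3 1 4; -1 0 1)² = 5/84, sgn -1
B: Δ = 0!·6!·2!/9! = 1/252; Racah Σ t=0..0: t=0:+1/1440 = 1/1440; ⇒ 3j(3 1 4; -3 1 2)² = 1/252, sgn +1
I_A²/I_B² = (5/84)/(1/252) = 15/1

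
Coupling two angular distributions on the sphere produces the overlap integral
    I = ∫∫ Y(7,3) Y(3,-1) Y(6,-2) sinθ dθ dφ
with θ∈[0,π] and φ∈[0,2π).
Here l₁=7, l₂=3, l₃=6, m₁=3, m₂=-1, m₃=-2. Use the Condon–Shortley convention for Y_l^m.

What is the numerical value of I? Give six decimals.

m-sum 0 ✓  L=16 even ✓  4≤6≤10 ✓
Π(2lᵢ+1) = 15×7×13 = 1365
triangle coeff Δ(7,3,6) = 1/2042040
Σ_t [1,3]: t=1:−1/207360 t=2:+1/57600 t=3:−1/207360 = 1/129600
(3j)²=168/12155 [(7 3 6; 0 0 0)], sign=+1
Σ_t [0,2]: t=0:+1/829440 t=1:−1/181440 t=2:+1/645120 = -1/362880
(3j)²=256/17017 [(7 3 6; 3 -1 -2)], sign=-1
⇒ 4πI² = 129024/454597
I = (-1)√(129024/454597/(4π)) = -0.15028548

-0.150285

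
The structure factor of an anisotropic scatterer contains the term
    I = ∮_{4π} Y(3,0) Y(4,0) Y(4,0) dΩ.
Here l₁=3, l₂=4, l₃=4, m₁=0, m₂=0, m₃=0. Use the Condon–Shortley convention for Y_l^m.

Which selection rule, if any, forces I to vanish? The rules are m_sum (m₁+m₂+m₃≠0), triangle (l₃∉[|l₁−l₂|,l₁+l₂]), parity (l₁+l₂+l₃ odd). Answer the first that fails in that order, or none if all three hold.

azimuthal sum: 0 + 0 + 0 = 0  ✓
1 ≤ 4 ≤ 7 (triangle on l)  ✓
L = 3 + 4 + 4 = 11 (odd)  ✗

parity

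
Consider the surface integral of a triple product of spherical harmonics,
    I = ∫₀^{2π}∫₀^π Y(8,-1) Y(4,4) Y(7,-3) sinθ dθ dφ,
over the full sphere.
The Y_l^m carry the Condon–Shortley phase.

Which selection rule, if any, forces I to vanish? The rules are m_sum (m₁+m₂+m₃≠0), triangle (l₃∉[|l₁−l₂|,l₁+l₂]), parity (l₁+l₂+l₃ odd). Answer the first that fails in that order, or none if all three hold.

Σmᵢ = 0  ✓
l₃∈[|l₁−l₂|,l₁+l₂]=[4,12], have l₃=7  ✓
Σlᵢ = 19 ⇒ odd  ✗

parity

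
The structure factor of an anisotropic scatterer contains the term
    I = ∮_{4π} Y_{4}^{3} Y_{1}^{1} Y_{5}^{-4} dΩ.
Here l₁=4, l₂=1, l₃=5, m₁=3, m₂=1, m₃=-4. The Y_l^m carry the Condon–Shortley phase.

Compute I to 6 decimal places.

0.294638

m-sum 0 ✓  L=10 even ✓  3≤5≤5 ✓
Π(2lᵢ+1) = 9×3×11 = 297
triangle coeff Δ(4,1,5) = 1/495
Σ_t [0,0]: t=0:+1/576 = 1/576
(3j)²=5/99 [(4 1 5; 0 0 0)], sign=-1
Σ_t [0,0]: t=0:+1/10080 = 1/10080
(3j)²=4/55 [(4 1 5; 3 1 -4)], sign=-1
⇒ 4πI² = 12/11
I = (+1)√(12/11/(4π)) = 0.29463840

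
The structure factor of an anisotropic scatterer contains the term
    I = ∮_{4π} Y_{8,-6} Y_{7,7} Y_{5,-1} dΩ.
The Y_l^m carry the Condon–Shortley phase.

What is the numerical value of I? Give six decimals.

0.179145

Checks pass: Σm=0; 20 even; l₃=5∈[1,15].
(2·8+1)(2·7+1)(2·5+1) = 2805
Δ: 10! 6! 4! / 21! → 1/814773960
sum: t=3:−1/87091200 t=4:+1/4976640 t=5:−1/2073600 t=6:+1/4976640 t=7:−1/87091200 = -1/9676800
3j²(8 7 5; 0 0 0) = Δ·Π!·Σ² = 360/46189  (sign +1)
sum: t=10:+1/4180377600 = 1/4180377600
3j²(8 7 5; -6 7 -1) = Δ·Π!·Σ² = 143/7752  (sign +1)
combine: 4πI² = 2805·360/46189·143/7752 = 2475/6137
take √, sign +1: I = 0.17914497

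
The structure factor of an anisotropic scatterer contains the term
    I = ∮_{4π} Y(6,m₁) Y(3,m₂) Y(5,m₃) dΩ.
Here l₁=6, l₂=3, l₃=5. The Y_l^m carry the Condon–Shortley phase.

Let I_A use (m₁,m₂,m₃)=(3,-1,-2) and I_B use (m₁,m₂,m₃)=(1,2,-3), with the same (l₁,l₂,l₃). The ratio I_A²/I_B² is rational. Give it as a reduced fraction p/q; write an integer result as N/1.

27/32

Shared (l₁,l₂,l₃)=(6,3,5): N and (l;000)² cancel in I_A²/I_B².
A: Δ = 4!·8!·2!/15! = 1/675675; Racah Σ t=0..2: t=0:+1/34560 t=1:−1/8640 t=2:+1/40320 = -1/16128; ⇒ 3j(6 3 5; 3 -1 -2)² = 18/1001, sgn +1
B: Δ = 4!·8!·2!/15! = 1/675675; Racah Σ t=3..4: t=3:−1/17280 t=4:+1/120960 = -1/20160; ⇒ 3j(6 3 5; 1 2 -3)² = 64/3003, sgn -1
I_A²/I_B² = (18/1001)/(64/3003) = 27/32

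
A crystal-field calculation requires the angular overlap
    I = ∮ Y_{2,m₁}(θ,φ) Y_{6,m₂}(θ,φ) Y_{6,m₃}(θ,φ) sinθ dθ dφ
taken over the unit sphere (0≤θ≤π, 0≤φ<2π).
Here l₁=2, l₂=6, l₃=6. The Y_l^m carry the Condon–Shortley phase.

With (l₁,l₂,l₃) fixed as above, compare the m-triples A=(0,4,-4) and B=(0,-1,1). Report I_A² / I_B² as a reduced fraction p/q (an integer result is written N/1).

4/169

Shared (l₁,l₂,l₃)=(2,6,6): N and (l;000)² cancel in I_A²/I_B².
A: Δ = 2!·2!·10!/15! = 1/90090; Racah Σ t=0..2: t=0:+1/14515200 t=1:−1/362880 t=2:+1/322560 = 1/2419200; ⇒ 3j(2 6 6; 0 4 -4)² = 2/5005, sgn +1
B: Δ = 2!·2!·10!/15! = 1/90090; Racah Σ t=0..2: t=0:+1/57600 t=1:−1/17280 t=2:+1/120960 = -13/403200; ⇒ 3j(2 6 6; 0 -1 1)² = 13/770, sgn +1
I_A²/I_B² = (2/5005)/(13/770) = 4/169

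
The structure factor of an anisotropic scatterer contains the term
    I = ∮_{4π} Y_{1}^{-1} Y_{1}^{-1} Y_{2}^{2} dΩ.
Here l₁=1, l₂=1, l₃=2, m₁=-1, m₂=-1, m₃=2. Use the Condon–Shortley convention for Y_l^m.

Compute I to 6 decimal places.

0.309019

Checks pass: Σm=0; 4 even; l₃=2∈[0,2].
(2·1+1)(2·1+1)(2·2+1) = 45
Δ: 0! 2! 2! / 5! → 1/30
sum: t=0:+1/1 = 1/1
3j²(1 1 2; 0 0 0) = Δ·Π!·Σ² = 2/15  (sign +1)
sum: t=0:+1/4 = 1/4
3j²(1 1 2; -1 -1 2) = Δ·Π!·Σ² = 1/5  (sign +1)
combine: 4πI² = 45·2/15·1/5 = 6/5
take √, sign +1: I = 0.30901936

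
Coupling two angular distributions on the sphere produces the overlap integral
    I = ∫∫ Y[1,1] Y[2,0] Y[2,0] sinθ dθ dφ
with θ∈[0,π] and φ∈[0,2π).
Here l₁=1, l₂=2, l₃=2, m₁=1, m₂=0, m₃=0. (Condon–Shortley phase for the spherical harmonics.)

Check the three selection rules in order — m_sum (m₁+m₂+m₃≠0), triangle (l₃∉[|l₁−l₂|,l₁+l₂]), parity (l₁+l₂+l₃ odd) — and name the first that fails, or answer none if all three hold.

m_sum

azimuthal sum: 1 + 0 + 0 = 1  ✗
1 ≤ 2 ≤ 3 (triangle on l)
L = 1 + 2 + 2 = 5 (odd)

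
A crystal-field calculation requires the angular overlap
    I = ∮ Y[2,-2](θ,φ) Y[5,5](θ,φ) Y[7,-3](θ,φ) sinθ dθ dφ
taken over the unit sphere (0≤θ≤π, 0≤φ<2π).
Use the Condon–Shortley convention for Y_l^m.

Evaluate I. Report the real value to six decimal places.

Rules hold: Σm=0, L=14 even, 3≤7≤7.
N = 5·11·15 = 825
Δ = 0!·4!·10!/15! = 1/15015
Racah Σ t=0..0: t=0:+1/57600 = 1/57600
⇒ 3j(2 5 7; 0 0 0)² = 21/715, sgn -1
Racah Σ t=0..0: t=0:+1/87091200 = 1/87091200
⇒ 3j(2 5 7; -2 5 -3)² = 1/15015, sgn +1
4πI² = N·(3j₀)²·(3jₘ)² = 3/1859
I = -1·√(0.00161377/4π) = -0.01133225

-0.011332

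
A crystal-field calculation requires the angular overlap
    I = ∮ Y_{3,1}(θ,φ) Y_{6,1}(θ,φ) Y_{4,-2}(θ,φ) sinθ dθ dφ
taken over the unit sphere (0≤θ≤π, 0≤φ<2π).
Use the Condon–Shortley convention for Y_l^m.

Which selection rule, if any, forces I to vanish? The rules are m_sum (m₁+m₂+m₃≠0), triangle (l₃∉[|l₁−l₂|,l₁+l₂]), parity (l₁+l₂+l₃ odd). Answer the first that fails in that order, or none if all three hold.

parity

Σmᵢ = 0  ✓
l₃∈[|l₁−l₂|,l₁+l₂]=[3,9], have l₃=4  ✓
Σlᵢ = 13 ⇒ odd  ✗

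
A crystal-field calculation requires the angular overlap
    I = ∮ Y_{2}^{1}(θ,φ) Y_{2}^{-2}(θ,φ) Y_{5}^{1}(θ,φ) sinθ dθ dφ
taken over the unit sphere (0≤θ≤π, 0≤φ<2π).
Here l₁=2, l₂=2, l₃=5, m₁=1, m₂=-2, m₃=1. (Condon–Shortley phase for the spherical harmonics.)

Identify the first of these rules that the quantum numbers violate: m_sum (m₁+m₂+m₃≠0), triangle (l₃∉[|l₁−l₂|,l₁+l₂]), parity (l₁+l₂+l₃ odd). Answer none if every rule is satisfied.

azimuthal sum: 1 − 2 + 1 = 0  ✓
0 ≤ 5 ≤ 4 (triangle on l)  ✗
L = 2 + 2 + 5 = 9 (odd)

triangle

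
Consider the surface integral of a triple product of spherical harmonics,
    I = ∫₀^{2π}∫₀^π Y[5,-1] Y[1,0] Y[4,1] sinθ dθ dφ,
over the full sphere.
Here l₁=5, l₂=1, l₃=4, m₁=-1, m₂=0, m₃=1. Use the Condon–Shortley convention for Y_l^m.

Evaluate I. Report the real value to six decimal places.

-0.240571

Rules hold: Σm=0, L=10 even, 4≤4≤6.
N = 11·3·9 = 297
Δ = 2!·8!·0!/11! = 1/495
Racah Σ t=1..1: t=1:−1/576 = -1/576
⇒ 3j(5 1 4; 0 0 0)² = 5/99, sgn -1
Racah Σ t=1..1: t=1:−1/720 = -1/720
⇒ 3j(5 1 4; -1 0 1)² = 8/165, sgn +1
4πI² = N·(3j₀)²·(3jₘ)² = 8/11
I = -1·√(0.727273/4π) = -0.24057125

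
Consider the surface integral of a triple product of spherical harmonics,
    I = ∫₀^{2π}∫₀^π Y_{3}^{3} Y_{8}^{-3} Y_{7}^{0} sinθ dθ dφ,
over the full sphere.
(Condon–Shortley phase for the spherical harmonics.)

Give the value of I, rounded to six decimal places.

0.183025

Checks pass: Σm=0; 18 even; l₃=7∈[5,11].
(2·3+1)(2·8+1)(2·7+1) = 1785
Δ: 4! 2! 12! / 19! → 1/5290740
sum: t=1:−1/7257600 t=2:+1/2073600 t=3:−1/7257600 = 1/4838400
3j²(3 8 7; 0 0 0) = Δ·Π!·Σ² = 252/20995  (sign -1)
sum: t=0:+1/29030400 = 1/29030400
3j²(3 8 7; 3 -3 0) = Δ·Π!·Σ² = 165/8398  (sign -1)
combine: 4πI² = 1785·252/20995·165/8398 = 436590/1037153
take √, sign +1: I = 0.18302506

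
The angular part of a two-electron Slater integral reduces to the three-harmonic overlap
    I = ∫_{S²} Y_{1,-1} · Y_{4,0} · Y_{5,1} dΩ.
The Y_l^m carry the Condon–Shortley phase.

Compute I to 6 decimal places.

-0.190188

Rules hold: Σm=0, L=10 even, 3≤5≤5.
N = 3·9·11 = 297
Δ = 0!·2!·8!/11! = 1/495
Racah Σ t=0..0: t=0:+1/576 = 1/576
⇒ 3j(1 4 5; 0 0 0)² = 5/99, sgn -1
Racah Σ t=0..0: t=0:+1/1152 = 1/1152
⇒ 3j(1 4 5; -1 0 1)² = 1/33, sgn +1
4πI² = N·(3j₀)²·(3jₘ)² = 5/11
I = -1·√(0.454545/4π) = -0.19018827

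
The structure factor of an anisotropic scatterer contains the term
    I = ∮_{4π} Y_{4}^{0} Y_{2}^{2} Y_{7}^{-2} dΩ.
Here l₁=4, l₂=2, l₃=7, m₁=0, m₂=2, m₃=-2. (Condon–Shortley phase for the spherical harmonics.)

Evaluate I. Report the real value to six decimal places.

0.000000

triangle: need 2≤l₃≤6, have 7; I=0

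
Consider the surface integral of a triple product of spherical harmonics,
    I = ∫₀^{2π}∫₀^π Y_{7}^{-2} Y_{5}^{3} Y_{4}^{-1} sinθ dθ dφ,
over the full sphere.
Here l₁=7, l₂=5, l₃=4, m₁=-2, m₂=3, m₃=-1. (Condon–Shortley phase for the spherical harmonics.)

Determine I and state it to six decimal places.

-0.140275

Checks pass: Σm=0; 16 even; l₃=4∈[2,12].
(2·7+1)(2·5+1)(2·4+1) = 1485
Δ: 8! 6! 2! / 17! → 1/6126120
sum: t=3:−1/69120 t=4:+1/20736 t=5:−1/69120 = 1/51840
3j²(7 5 4; 0 0 0) = Δ·Π!·Σ² = 280/21879  (sign +1)
sum: t=6:+1/103680 t=7:−1/241920 t=8:+1/9676800 = 163/29030400
3j²(7 5 4; -2 3 -1) = Δ·Π!·Σ² = 26569/2042040  (sign -1)
combine: 4πI² = 1485·280/21879·26569/2042040 = 132845/537251
take √, sign -1: I = -0.14027461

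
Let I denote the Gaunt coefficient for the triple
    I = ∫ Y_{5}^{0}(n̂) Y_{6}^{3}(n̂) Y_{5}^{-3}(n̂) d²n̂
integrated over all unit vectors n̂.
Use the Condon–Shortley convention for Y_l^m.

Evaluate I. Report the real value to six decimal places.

0.132857

Rules hold: Σm=0, L=16 even, 1≤5≤11.
N = 11·13·11 = 1573
Δ = 6!·4!·6!/17! = 1/28588560
Racah Σ t=1..5: t=1:−1/345600 t=2:+1/13824 t=3:−1/5184 t=4:+1/13824 t=5:−1/345600 = -7/129600
⇒ 3j(5 6 5; 0 0 0)² = 80/7293, sgn +1
Racah Σ t=3..5: t=3:−1/103680 t=4:+1/34560 t=5:−1/138240 = 1/82944
⇒ 3j(5 6 5; 0 3 -3)² = 125/9724, sgn +1
4πI² = N·(3j₀)²·(3jₘ)² = 2500/11271
I = +1·√(0.221808/4π) = 0.13285682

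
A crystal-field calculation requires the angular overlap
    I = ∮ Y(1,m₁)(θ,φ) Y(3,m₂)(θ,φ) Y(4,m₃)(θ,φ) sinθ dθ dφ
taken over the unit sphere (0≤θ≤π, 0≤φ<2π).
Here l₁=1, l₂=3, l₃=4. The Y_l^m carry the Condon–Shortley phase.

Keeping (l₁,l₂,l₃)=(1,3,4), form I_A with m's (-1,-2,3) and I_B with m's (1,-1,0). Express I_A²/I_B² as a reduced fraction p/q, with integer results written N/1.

Shared (l₁,l₂,l₃)=(1,3,4): N and (l;000)² cancel in I_A²/I_B².
A: Δ = 0!·2!·6!/9! = 1/252; Racah Σ t=0..0: t=0:+1/240 = 1/240; ⇒ 3j(1 3 4; -1 -2 3)² = 1/12, sgn -1
B: Δ = 0!·2!·6!/9! = 1/252; Racah Σ t=0..0: t=0:+1/96 = 1/96; ⇒ 3j(1 3 4; 1 -1 0)² = 1/42, sgn +1
I_A²/I_B² = (1/12)/(1/42) = 7/2

7/2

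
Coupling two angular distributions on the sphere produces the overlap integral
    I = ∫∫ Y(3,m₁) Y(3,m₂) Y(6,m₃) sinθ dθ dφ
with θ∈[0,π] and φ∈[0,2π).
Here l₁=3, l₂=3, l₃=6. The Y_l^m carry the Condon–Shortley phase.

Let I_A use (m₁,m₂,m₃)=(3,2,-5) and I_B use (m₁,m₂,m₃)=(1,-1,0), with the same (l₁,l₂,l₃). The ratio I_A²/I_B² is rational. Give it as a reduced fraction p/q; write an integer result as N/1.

154/75

Shared (l₁,l₂,l₃)=(3,3,6): N and (l;000)² cancel in I_A²/I_B².
A: Δ = 0!·6!·6!/13! = 1/12012; Racah Σ t=0..0: t=0:+1/86400 = 1/86400; ⇒ 3j(3 3 6; 3 2 -5)² = 1/26, sgn -1
B: Δ = 0!·6!·6!/13! = 1/12012; Racah Σ t=0..0: t=0:+1/2304 = 1/2304; ⇒ 3j(3 3 6; 1 -1 0)² = 75/4004, sgn +1
I_A²/I_B² = (1/26)/(75/4004) = 154/75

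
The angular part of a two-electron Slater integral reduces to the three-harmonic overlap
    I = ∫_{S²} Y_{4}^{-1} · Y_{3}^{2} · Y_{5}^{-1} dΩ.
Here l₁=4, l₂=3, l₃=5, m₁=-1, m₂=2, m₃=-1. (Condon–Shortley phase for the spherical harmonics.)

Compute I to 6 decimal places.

Checks pass: Σm=0; 12 even; l₃=5∈[1,7].
(2·4+1)(2·3+1)(2·5+1) = 693
Δ: 2! 6! 4! / 13! → 1/180180
sum: t=0:+1/576 t=1:−1/144 t=2:+1/576 = -1/288
3j²(4 3 5; 0 0 0) = Δ·Π!·Σ² = 20/1001  (sign +1)
sum: t=1:−1/1152 t=2:+1/432 = 5/3456
3j²(4 3 5; -1 2 -1) = Δ·Π!·Σ² = 625/36036  (sign +1)
combine: 4πI² = 693·20/1001·625/36036 = 3125/13013
take √, sign +1: I = 0.13823925

0.138239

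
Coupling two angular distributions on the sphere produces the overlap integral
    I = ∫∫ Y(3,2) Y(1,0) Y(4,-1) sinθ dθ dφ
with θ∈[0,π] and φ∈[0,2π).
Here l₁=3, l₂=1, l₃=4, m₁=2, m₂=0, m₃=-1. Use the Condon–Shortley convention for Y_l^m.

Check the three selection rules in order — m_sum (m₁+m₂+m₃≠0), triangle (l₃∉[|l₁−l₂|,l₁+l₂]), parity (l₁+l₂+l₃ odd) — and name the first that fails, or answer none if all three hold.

m₁+m₂+m₃ = 2 + 0 − 1 = 1  ✗
triangle: |3−1|=2 ≤ l₃=4 ≤ 3+1=4
parity: l₁+l₂+l₃ = 8 is even

m_sum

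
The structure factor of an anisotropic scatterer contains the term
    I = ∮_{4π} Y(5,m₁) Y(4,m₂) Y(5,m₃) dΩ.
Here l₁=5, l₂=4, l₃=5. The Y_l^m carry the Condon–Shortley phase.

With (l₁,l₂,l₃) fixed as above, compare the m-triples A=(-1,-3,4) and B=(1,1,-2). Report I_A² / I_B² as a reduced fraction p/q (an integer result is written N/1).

12/7

Same 5,4,5: normalisation and zero-m 3j drop out of the ratio.
A: Δ: 4! 6! 4! / 15! → 1/3153150; sum: t=0:+1/103680 t=1:−1/17280 = -1/20736; 3j²(5 4 5; -1 -3 4) = Δ·Π!·Σ² = 10/429  (sign +1)
B: Δ: 4! 6! 4! / 15! → 1/3153150; sum: t=1:−1/5184 t=2:+1/1152 t=3:−1/2880 t=4:+1/103680 = 7/20736; 3j²(5 4 5; 1 1 -2) = Δ·Π!·Σ² = 35/2574  (sign -1)
I_A²/I_B² = (10/429)/(35/2574) = 12/7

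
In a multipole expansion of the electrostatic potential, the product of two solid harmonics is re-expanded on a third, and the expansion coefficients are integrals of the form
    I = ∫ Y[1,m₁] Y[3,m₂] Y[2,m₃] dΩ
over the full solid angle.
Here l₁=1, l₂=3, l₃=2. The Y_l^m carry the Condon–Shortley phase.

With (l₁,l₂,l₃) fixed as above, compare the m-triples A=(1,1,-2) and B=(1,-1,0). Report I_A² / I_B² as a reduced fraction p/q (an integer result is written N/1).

1/6

Same 1,3,2: normalisation and zero-m 3j drop out of the ratio.
A: Δ: 2! 0! 4! / 7! → 1/105; sum: t=0:+1/48 = 1/48; 3j²(1 3 2; 1 1 -2) = Δ·Π!·Σ² = 1/105  (sign +1)
B: Δ: 2! 0! 4! / 7! → 1/105; sum: t=0:+1/8 = 1/8; 3j²(1 3 2; 1 -1 0) = Δ·Π!·Σ² = 2/35  (sign +1)
I_A²/I_B² = (1/105)/(2/35) = 1/6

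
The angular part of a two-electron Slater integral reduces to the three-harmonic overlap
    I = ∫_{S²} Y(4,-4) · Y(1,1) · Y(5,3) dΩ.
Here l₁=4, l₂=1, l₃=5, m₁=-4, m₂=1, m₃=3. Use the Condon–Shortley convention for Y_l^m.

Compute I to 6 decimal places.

Rules hold: Σm=0, L=10 even, 3≤5≤5.
N = 9·3·11 = 297
Δ = 0!·8!·2!/11! = 1/495
Racah Σ t=0..0: t=0:+1/576 = 1/576
⇒ 3j(4 1 5; 0 0 0)² = 5/99, sgn -1
Racah Σ t=0..0: t=0:+1/80640 = 1/80640
⇒ 3j(4 1 5; -4 1 3)² = 1/495, sgn +1
4πI² = N·(3j₀)²·(3jₘ)² = 1/33
I = -1·√(0.030303/4π) = -0.04910640

-0.049106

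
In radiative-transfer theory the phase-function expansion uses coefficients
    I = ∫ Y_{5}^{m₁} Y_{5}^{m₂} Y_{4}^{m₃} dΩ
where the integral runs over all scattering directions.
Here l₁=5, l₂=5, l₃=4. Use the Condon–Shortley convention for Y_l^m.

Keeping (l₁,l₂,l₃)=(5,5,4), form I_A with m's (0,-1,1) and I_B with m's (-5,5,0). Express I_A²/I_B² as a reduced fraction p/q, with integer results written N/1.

1/6

l's match ⇒ only the (l;m) 3-j factors differ between A and B.
A: triangle coeff Δ(5,5,4) = 1/3153150; Σ_t [1,4]: t=1:−1/17280 t=2:+1/1152 t=3:−1/864 t=4:+1/6912 = -7/34560; (3j)²=1/429 [(5 5 4; 0 -1 1)], sign=+1
B: triangle coeff Δ(5,5,4) = 1/3153150; Σ_t [6,6]: t=6:+1/414720 = 1/414720; (3j)²=2/143 [(5 5 4; -5 5 0)], sign=+1
I_A²/I_B² = (1/429)/(2/143) = 1/6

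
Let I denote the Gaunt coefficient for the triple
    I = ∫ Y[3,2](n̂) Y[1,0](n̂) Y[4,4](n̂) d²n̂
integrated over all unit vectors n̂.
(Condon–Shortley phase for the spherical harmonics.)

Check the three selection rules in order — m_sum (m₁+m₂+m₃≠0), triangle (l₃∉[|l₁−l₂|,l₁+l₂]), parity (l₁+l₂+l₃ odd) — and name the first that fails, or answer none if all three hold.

azimuthal sum: 2 + 0 + 4 = 6  ✗
2 ≤ 4 ≤ 4 (triangle on l)
L = 3 + 1 + 4 = 8 (even)

m_sum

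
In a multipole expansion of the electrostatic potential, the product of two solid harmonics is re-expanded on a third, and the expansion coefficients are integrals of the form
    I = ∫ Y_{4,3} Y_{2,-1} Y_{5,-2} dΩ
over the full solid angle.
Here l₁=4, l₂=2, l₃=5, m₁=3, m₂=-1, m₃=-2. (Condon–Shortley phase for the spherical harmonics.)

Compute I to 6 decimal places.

Σlᵢ=11 odd — θ-integrand is odd under cosθ→−cosθ; I=0

0.000000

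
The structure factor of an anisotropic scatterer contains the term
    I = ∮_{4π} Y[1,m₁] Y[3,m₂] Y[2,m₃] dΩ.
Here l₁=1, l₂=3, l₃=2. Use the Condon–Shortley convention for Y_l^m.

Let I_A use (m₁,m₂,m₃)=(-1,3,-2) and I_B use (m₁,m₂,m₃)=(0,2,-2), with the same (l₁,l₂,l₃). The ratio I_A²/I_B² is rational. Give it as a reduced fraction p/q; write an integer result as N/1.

l's match ⇒ only the (l;m) 3-j factors differ between A and B.
A: triangle coeff Δ(1,3,2) = 1/105; Σ_t [2,2]: t=2:+1/48 = 1/48; (3j)²=1/7 [(1 3 2; -1 3 -2)], sign=+1
B: triangle coeff Δ(1,3,2) = 1/105; Σ_t [1,1]: t=1:−1/24 = -1/24; (3j)²=1/21 [(1 3 2; 0 2 -2)], sign=-1
I_A²/I_B² = (1/7)/(1/21) = 3/1

3/1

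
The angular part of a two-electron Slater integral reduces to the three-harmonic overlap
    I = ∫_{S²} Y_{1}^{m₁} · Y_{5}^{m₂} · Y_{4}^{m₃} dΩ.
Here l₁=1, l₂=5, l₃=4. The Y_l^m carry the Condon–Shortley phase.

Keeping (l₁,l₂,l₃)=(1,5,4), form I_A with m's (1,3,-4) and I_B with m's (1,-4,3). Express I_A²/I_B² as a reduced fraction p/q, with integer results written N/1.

Shared (l₁,l₂,l₃)=(1,5,4): N and (l;000)² cancel in I_A²/I_B².
A: Δ = 2!·0!·8!/11! = 1/495; Racah Σ t=0..0: t=0:+1/80640 = 1/80640; ⇒ 3j(1 5 4; 1 3 -4)² = 1/495, sgn +1
B: Δ = 2!·0!·8!/11! = 1/495; Racah Σ t=0..0: t=0:+1/10080 = 1/10080; ⇒ 3j(1 5 4; 1 -4 3)² = 4/55, sgn -1
I_A²/I_B² = (1/495)/(4/55) = 1/36

1/36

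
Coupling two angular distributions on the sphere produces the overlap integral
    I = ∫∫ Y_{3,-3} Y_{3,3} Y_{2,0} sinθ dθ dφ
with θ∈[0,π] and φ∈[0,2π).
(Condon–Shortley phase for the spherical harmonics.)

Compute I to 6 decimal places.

Checks pass: Σm=0; 8 even; l₃=2∈[0,6].
(2·3+1)(2·3+1)(2·2+1) = 245
Δ: 4! 2! 2! / 9! → 1/3780
sum: t=1:−1/24 t=2:+1/4 t=3:−1/24 = 1/6
3j²(3 3 2; 0 0 0) = Δ·Π!·Σ² = 4/105  (sign +1)
sum: t=4:+1/96 = 1/96
3j²(3 3 2; -3 3 0) = Δ·Π!·Σ² = 5/84  (sign +1)
combine: 4πI² = 245·4/105·5/84 = 5/9
take √, sign +1: I = 0.21026104

0.210261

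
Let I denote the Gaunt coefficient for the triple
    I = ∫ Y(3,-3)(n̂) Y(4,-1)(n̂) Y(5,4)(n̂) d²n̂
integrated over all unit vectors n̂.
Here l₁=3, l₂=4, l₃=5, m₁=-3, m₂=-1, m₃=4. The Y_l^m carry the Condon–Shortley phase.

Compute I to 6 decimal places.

-0.186208

Rules hold: Σm=0, L=12 even, 1≤5≤7.
N = 7·9·11 = 693
Δ = 2!·4!·6!/13! = 1/180180
Racah Σ t=0..2: t=0:+1/576 t=1:−1/144 t=2:+1/576 = -1/288
⇒ 3j(3 4 5; 0 0 0)² = 20/1001, sgn +1
Racah Σ t=2..2: t=2:+1/5760 = 1/5760
⇒ 3j(3 4 5; -3 -1 4)² = 9/286, sgn -1
4πI² = N·(3j₀)²·(3jₘ)² = 810/1859
I = -1·√(0.435718/4π) = -0.18620781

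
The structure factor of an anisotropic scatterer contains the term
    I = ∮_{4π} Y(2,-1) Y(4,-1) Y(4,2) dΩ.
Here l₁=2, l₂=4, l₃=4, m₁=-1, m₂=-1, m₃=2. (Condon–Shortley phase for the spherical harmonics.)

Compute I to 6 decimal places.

0.127700

m-sum 0 ✓  L=10 even ✓  2≤4≤6 ✓
Π(2lᵢ+1) = 5×9×9 = 405
triangle coeff Δ(2,4,4) = 1/13860
Σ_t [0,2]: t=0:+1/192 t=1:−1/36 t=2:+1/192 = -5/288
(3j)²=20/693 [(2 4 4; 0 0 0)], sign=-1
Σ_t [1,2]: t=1:−1/96 t=2:+1/240 = -1/160
(3j)²=27/1540 [(2 4 4; -1 -1 2)], sign=-1
⇒ 4πI² = 1215/5929
I = (+1)√(1215/5929/(4π)) = 0.12770047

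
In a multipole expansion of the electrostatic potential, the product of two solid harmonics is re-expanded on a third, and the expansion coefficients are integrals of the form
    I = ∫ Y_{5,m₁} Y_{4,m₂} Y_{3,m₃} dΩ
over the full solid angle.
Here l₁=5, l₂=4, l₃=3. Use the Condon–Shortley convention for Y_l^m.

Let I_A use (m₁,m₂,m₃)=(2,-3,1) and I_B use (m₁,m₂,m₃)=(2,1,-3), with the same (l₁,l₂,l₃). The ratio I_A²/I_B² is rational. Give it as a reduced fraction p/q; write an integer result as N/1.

Shared (l₁,l₂,l₃)=(5,4,3): N and (l;000)² cancel in I_A²/I_B².
A: Δ = 6!·4!·2!/13! = 1/180180; Racah Σ t=0..1: t=0:+1/4320 t=1:−1/960 = -7/8640; ⇒ 3j(5 4 3; 2 -3 1)² = 343/12870, sgn -1
B: Δ = 6!·4!·2!/13! = 1/180180; Racah Σ t=3..3: t=3:−1/1728 = -1/1728; ⇒ 3j(5 4 3; 2 1 -3)² = 25/858, sgn -1
I_A²/I_B² = (343/12870)/(25/858) = 343/375

343/375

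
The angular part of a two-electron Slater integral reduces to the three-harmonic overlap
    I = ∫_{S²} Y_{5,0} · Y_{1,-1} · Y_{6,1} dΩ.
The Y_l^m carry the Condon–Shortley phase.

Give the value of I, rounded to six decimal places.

-0.187239

Checks pass: Σm=0; 12 even; l₃=6∈[4,6].
(2·5+1)(2·1+1)(2·6+1) = 429
Δ: 0! 10! 2! / 13! → 1/858
sum: t=0:+1/14400 = 1/14400
3j²(5 1 6; 0 0 0) = Δ·Π!·Σ² = 6/143  (sign +1)
sum: t=0:+1/28800 = 1/28800
3j²(5 1 6; 0 -1 1) = Δ·Π!·Σ² = 7/286  (sign -1)
combine: 4πI² = 429·6/143·7/286 = 63/143
take √, sign -1: I = -0.18723944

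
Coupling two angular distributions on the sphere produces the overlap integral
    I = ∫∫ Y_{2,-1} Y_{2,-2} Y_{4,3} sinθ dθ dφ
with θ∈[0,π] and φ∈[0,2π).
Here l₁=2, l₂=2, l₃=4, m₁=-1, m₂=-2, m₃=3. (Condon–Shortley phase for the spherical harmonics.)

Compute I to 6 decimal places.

m-sum 0 ✓  L=8 even ✓  0≤4≤4 ✓
Π(2lᵢ+1) = 5×5×9 = 225
triangle coeff Δ(2,2,4) = 1/630
Σ_t [0,0]: t=0:+1/16 = 1/16
(3j)²=2/35 [(2 2 4; 0 0 0)], sign=+1
Σ_t [0,0]: t=0:+1/144 = 1/144
(3j)²=1/18 [(2 2 4; -1 -2 3)], sign=-1
⇒ 4πI² = 5/7
I = (-1)√(5/7/(4π)) = -0.23841361

-0.238414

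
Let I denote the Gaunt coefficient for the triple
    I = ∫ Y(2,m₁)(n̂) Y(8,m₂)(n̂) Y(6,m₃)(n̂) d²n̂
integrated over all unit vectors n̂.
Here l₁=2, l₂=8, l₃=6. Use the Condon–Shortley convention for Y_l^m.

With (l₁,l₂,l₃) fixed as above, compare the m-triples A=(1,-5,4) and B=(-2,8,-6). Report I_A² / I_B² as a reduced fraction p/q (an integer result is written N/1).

l's match ⇒ only the (l;m) 3-j factors differ between A and B.
A: triangle coeff Δ(2,8,6) = 1/30940; Σ_t [1,1]: t=1:−1/43545600 = -1/43545600; (3j)²=33/1190 [(2 8 6; 1 -5 4)], sign=-1
B: triangle coeff Δ(2,8,6) = 1/30940; Σ_t [4,4]: t=4:+1/11496038400 = 1/11496038400; (3j)²=1/17 [(2 8 6; -2 8 -6)], sign=+1
I_A²/I_B² = (33/1190)/(1/17) = 33/70

33/70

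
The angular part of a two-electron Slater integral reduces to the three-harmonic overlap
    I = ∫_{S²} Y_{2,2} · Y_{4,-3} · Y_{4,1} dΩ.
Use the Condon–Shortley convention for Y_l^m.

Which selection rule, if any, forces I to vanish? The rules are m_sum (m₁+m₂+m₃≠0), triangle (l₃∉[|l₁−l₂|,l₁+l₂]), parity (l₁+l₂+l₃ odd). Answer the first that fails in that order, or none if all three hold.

Σmᵢ = 0  ✓
l₃∈[|l₁−l₂|,l₁+l₂]=[2,6], have l₃=4  ✓
Σlᵢ = 10 ⇒ even  ✓

none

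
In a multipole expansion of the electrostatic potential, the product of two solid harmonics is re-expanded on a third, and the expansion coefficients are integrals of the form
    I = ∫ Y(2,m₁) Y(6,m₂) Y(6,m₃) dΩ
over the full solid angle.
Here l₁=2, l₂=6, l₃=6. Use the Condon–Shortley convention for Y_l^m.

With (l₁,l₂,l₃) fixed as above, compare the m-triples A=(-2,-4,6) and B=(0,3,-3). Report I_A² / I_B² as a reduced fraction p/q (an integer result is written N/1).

l's match ⇒ only the (l;m) 3-j factors differ between A and B.
A: triangle coeff Δ(2,6,6) = 1/90090; Σ_t [2,2]: t=2:+1/14515200 = 1/14515200; (3j)²=2/455 [(2 6 6; -2 -4 6)], sign=+1
B: triangle coeff Δ(2,6,6) = 1/90090; Σ_t [0,2]: t=0:+1/1451520 t=1:−1/80640 t=2:+1/120960 = -1/290304; (3j)²=5/2002 [(2 6 6; 0 3 -3)], sign=+1
I_A²/I_B² = (2/455)/(5/2002) = 44/25

44/25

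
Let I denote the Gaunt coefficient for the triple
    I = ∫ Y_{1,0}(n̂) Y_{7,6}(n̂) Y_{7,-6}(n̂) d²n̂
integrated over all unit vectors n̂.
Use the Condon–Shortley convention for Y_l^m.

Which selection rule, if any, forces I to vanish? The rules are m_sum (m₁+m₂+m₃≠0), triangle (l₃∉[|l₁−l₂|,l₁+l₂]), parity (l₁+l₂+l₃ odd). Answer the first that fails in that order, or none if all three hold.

parity

azimuthal sum: 0 + 6 − 6 = 0  ✓
6 ≤ 7 ≤ 8 (triangle on l)  ✓
L = 1 + 7 + 7 = 15 (odd)  ✗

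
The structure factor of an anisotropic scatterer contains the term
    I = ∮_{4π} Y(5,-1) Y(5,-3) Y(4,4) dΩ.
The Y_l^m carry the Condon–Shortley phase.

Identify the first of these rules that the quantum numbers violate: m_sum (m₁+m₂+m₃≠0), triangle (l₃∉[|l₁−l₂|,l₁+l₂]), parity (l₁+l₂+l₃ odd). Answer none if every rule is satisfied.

none

Σmᵢ = 0  ✓
l₃∈[|l₁−l₂|,l₁+l₂]=[0,10], have l₃=4  ✓
Σlᵢ = 14 ⇒ even  ✓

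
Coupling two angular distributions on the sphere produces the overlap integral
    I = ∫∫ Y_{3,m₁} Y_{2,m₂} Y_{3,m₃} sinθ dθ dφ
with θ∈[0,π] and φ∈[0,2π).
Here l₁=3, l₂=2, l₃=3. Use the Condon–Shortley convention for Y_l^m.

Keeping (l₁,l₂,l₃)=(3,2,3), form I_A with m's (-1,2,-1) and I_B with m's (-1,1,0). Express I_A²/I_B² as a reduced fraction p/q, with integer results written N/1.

l's match ⇒ only the (l;m) 3-j factors differ between A and B.
A: triangle coeff Δ(3,2,3) = 1/3780; Σ_t [2,2]: t=2:+1/16 = 1/16; (3j)²=2/35 [(3 2 3; -1 2 -1)], sign=+1
B: triangle coeff Δ(3,2,3) = 1/3780; Σ_t [1,2]: t=1:−1/12 t=2:+1/8 = 1/24; (3j)²=1/210 [(3 2 3; -1 1 0)], sign=-1
I_A²/I_B² = (2/35)/(1/210) = 12/1

12/1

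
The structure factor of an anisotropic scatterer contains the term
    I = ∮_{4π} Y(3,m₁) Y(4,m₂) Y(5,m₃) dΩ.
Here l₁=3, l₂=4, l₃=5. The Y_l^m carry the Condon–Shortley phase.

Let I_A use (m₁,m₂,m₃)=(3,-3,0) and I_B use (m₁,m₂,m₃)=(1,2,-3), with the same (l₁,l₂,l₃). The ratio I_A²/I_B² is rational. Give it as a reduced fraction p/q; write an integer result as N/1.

25/54

Same 3,4,5: normalisation and zero-m 3j drop out of the ratio.
A: Δ: 2! 4! 6! / 13! → 1/180180; sum: t=0:+1/5760 = 1/5760; 3j²(3 4 5; 3 -3 0) = Δ·Π!·Σ² = 5/572  (sign -1)
B: Δ: 2! 4! 6! / 13! → 1/180180; sum: t=0:+1/5760 t=1:−1/720 t=2:+1/2304 = -1/1280; 3j²(3 4 5; 1 2 -3) = Δ·Π!·Σ² = 27/1430  (sign -1)
I_A²/I_B² = (5/572)/(27/1430) = 25/54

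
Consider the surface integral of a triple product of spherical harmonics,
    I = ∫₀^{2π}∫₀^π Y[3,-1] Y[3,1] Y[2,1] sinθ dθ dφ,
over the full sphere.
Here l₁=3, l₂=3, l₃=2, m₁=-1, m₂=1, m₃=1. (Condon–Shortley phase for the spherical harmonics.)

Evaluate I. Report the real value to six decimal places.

0.000000

Σmᵢ = 1 ≠ 0, so the φ-integral vanishes; I = 0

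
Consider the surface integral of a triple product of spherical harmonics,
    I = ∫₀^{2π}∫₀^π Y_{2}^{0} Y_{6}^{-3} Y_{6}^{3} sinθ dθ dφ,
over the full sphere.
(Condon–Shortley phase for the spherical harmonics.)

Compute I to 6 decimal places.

Checks pass: Σm=0; 14 even; l₃=6∈[4,8].
(2·2+1)(2·6+1)(2·6+1) = 845
Δ: 2! 2! 10! / 15! → 1/90090
sum: t=0:+1/69120 t=1:−1/14400 t=2:+1/69120 = -7/172800
3j²(2 6 6; 0 0 0) = Δ·Π!·Σ² = 14/715  (sign -1)
sum: t=0:+1/120960 t=1:−1/80640 t=2:+1/1451520 = -1/290304
3j²(2 6 6; 0 -3 3) = Δ·Π!·Σ² = 5/2002  (sign +1)
combine: 4πI² = 845·14/715·5/2002 = 5/121
take √, sign -1: I = -0.05734392

-0.057344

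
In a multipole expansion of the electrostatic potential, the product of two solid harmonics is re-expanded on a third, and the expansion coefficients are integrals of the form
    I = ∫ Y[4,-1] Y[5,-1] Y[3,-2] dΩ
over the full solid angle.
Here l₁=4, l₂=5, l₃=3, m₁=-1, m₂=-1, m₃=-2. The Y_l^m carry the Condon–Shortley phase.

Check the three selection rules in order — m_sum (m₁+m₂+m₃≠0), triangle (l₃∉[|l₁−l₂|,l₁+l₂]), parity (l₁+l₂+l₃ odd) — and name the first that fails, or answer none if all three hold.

Σmᵢ = -4  ✗
l₃∈[|l₁−l₂|,l₁+l₂]=[1,9], have l₃=3
Σlᵢ = 12 ⇒ even

m_sum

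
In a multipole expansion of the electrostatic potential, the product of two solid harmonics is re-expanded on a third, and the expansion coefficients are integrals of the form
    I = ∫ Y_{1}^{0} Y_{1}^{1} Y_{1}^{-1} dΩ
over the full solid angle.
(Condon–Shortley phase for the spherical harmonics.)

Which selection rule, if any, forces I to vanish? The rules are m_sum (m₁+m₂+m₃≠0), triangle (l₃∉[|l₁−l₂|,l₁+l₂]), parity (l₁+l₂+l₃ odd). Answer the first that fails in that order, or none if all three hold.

parity

azimuthal sum: 0 + 1 − 1 = 0  ✓
0 ≤ 1 ≤ 2 (triangle on l)  ✓
L = 1 + 1 + 1 = 3 (odd)  ✗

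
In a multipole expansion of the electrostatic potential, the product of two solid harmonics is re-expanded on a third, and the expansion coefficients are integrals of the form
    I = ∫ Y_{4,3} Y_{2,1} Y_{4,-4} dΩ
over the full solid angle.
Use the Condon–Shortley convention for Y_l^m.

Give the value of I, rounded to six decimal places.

m-sum 0 ✓  L=10 even ✓  2≤4≤6 ✓
Π(2lᵢ+1) = 9×5×9 = 405
triangle coeff Δ(4,2,4) = 1/13860
Σ_t [0,2]: t=0:+1/192 t=1:−1/36 t=2:+1/192 = -5/288
(3j)²=20/693 [(4 2 4; 0 0 0)], sign=-1
Σ_t [1,1]: t=1:−1/1440 = -1/1440
(3j)²=7/165 [(4 2 4; 3 1 -4)], sign=-1
⇒ 4πI² = 60/121
I = (+1)√(60/121/(4π)) = 0.19864517

0.198645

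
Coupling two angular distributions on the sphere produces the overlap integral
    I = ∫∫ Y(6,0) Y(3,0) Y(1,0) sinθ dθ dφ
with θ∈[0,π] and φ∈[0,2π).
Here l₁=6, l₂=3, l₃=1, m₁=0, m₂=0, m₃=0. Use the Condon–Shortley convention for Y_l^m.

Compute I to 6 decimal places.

0.000000

triangle: need 3≤l₃≤9, have 1; I=0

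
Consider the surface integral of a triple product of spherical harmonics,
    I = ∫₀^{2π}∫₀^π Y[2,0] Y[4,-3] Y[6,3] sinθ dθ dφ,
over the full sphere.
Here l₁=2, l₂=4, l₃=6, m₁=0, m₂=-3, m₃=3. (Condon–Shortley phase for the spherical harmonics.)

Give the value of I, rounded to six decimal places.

-0.165283

Checks pass: Σm=0; 12 even; l₃=6∈[2,6].
(2·2+1)(2·4+1)(2·6+1) = 585
Δ: 0! 4! 8! / 13! → 1/6435
sum: t=0:+1/2304 = 1/2304
3j²(2 4 6; 0 0 0) = Δ·Π!·Σ² = 5/143  (sign +1)
sum: t=0:+1/20160 = 1/20160
3j²(2 4 6; 0 -3 3) = Δ·Π!·Σ² = 12/715  (sign -1)
combine: 4πI² = 585·5/143·12/715 = 540/1573
take √, sign -1: I = -0.16528277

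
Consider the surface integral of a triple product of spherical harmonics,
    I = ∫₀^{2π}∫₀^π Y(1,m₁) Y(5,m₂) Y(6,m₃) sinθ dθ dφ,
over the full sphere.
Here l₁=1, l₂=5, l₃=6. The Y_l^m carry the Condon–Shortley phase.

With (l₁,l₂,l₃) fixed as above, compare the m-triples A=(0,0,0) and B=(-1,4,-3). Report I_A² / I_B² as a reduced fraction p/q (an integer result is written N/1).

Same 1,5,6: normalisation and zero-m 3j drop out of the ratio.
A: Δ: 0! 2! 10! / 13! → 1/858; sum: t=0:+1/14400 = 1/14400; 3j²(1 5 6; 0 0 0) = Δ·Π!·Σ² = 6/143  (sign +1)
B: Δ: 0! 2! 10! / 13! → 1/858; sum: t=0:+1/725760 = 1/725760; 3j²(1 5 6; -1 4 -3) = Δ·Π!·Σ² = 1/286  (sign -1)
I_A²/I_B² = (6/143)/(1/286) = 12/1

12/1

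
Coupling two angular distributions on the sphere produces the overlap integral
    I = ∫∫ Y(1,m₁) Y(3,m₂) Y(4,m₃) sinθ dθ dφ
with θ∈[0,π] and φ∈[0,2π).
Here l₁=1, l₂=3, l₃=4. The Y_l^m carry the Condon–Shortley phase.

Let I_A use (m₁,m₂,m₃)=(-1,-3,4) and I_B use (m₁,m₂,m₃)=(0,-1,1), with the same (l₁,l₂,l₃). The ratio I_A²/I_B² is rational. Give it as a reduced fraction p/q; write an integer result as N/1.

Same 1,3,4: normalisation and zero-m 3j drop out of the ratio.
A: Δ: 0! 2! 6! / 9! → 1/252; sum: t=0:+1/1440 = 1/1440; 3j²(1 3 4; -1 -3 4) = Δ·Π!·Σ² = 1/9  (sign +1)
B: Δ: 0! 2! 6! / 9! → 1/252; sum: t=0:+1/48 = 1/48; 3j²(1 3 4; 0 -1 1) = Δ·Π!·Σ² = 5/84  (sign -1)
I_A²/I_B² = (1/9)/(5/84) = 28/15

28/15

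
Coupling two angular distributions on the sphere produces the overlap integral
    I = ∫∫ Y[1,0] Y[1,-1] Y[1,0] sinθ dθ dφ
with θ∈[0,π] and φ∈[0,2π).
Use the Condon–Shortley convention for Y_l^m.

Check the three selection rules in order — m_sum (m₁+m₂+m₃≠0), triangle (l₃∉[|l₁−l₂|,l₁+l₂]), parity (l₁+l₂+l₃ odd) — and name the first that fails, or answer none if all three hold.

m₁+m₂+m₃ = 0 − 1 + 0 = -1  ✗
triangle: |1−1|=0 ≤ l₃=1 ≤ 1+1=2
parity: l₁+l₂+l₃ = 3 is odd

m_sum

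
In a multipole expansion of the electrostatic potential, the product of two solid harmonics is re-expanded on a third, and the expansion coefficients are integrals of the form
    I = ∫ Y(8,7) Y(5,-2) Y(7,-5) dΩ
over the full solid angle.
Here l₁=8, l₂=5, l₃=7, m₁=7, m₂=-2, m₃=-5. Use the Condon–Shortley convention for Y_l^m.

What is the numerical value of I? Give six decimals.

0.018143

Checks pass: Σm=0; 20 even; l₃=7∈[3,13].
(2·8+1)(2·5+1)(2·7+1) = 2805
Δ: 6! 10! 4! / 21! → 1/814773960
sum: t=1:−1/87091200 t=2:+1/4976640 t=3:−1/2073600 t=4:+1/4976640 t=5:−1/87091200 = -1/9676800
3j²(8 5 7; 0 0 0) = Δ·Π!·Σ² = 360/46189  (sign +1)
sum: t=0:+1/1567641600 t=1:−1/1741824000 = 1/15676416000
3j²(8 5 7; 7 -2 -5) = Δ·Π!·Σ² = 11/58140  (sign +1)
combine: 4πI² = 2805·360/46189·11/58140 = 330/79781
take √, sign +1: I = 0.01814272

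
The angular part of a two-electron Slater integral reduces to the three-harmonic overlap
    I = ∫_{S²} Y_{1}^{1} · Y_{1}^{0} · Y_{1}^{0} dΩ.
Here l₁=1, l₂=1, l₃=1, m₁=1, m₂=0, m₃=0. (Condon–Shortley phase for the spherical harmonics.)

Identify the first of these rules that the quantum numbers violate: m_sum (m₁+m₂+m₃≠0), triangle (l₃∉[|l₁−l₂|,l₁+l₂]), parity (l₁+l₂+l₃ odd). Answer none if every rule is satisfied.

m_sum

m₁+m₂+m₃ = 1 + 0 + 0 = 1  ✗
triangle: |1−1|=0 ≤ l₃=1 ≤ 1+1=2
parity: l₁+l₂+l₃ = 3 is odd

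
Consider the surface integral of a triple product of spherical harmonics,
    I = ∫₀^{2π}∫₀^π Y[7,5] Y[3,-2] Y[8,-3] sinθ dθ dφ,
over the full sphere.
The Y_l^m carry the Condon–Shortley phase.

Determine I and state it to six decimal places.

m-sum 0 ✓  L=18 even ✓  4≤8≤10 ✓
Π(2lᵢ+1) = 15×7×17 = 1785
triangle coeff Δ(7,3,8) = 1/5290740
Σ_t [0,2]: t=0:+1/7257600 t=1:−1/2073600 t=2:+1/7257600 = -1/4838400
(3j)²=252/20995 [(7 3 8; 0 0 0)], sign=-1
Σ_t [0,1]: t=0:+1/87091200 t=1:−1/958003200 = 1/95800320
(3j)²=1000/88179 [(7 3 8; 5 -2 -3)], sign=-1
⇒ 4πI² = 252000/1037153
I = (+1)√(252000/1037153/(4π)) = 0.13905094

0.139051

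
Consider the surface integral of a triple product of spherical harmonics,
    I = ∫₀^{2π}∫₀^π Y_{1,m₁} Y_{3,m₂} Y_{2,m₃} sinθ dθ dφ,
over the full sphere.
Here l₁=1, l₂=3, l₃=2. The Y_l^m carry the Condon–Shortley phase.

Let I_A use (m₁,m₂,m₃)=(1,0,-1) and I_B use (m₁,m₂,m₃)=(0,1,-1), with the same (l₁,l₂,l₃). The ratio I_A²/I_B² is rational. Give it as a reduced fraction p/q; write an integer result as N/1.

l's match ⇒ only the (l;m) 3-j factors differ between A and B.
A: triangle coeff Δ(1,3,2) = 1/105; Σ_t [0,0]: t=0:+1/12 = 1/12; (3j)²=1/35 [(1 3 2; 1 0 -1)], sign=-1
B: triangle coeff Δ(1,3,2) = 1/105; Σ_t [1,1]: t=1:−1/6 = -1/6; (3j)²=8/105 [(1 3 2; 0 1 -1)], sign=+1
I_A²/I_B² = (1/35)/(8/105) = 3/8

3/8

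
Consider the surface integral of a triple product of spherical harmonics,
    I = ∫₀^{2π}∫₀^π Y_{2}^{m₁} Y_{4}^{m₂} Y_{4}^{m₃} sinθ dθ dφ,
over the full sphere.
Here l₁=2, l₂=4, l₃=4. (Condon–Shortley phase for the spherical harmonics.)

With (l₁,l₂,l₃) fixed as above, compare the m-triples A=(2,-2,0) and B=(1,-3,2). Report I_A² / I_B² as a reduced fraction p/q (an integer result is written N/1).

Shared (l₁,l₂,l₃)=(2,4,4): N and (l;000)² cancel in I_A²/I_B².
A: Δ = 2!·2!·6!/11! = 1/13860; Racah Σ t=0..0: t=0:+1/192 = 1/192; ⇒ 3j(2 4 4; 2 -2 0)² = 3/77, sgn +1
B: Δ = 2!·2!·6!/11! = 1/13860; Racah Σ t=0..1: t=0:+1/240 t=1:−1/1440 = 1/288; ⇒ 3j(2 4 4; 1 -3 2)² = 5/132, sgn +1
I_A²/I_B² = (3/77)/(5/132) = 36/35

36/35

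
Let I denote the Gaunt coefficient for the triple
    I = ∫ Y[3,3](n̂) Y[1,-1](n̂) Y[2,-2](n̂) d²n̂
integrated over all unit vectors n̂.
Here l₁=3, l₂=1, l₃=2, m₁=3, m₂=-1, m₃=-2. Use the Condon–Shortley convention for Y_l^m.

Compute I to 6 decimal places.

-0.319865

Checks pass: Σm=0; 6 even; l₃=2∈[2,4].
(2·3+1)(2·1+1)(2·2+1) = 105
Δ: 2! 4! 0! / 7! → 1/105
sum: t=1:−1/4 = -1/4
3j²(3 1 2; 0 0 0) = Δ·Π!·Σ² = 3/35  (sign -1)
sum: t=0:+1/48 = 1/48
3j²(3 1 2; 3 -1 -2) = Δ·Π!·Σ² = 1/7  (sign +1)
combine: 4πI² = 105·3/35·1/7 = 9/7
take √, sign -1: I = -0.31986543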